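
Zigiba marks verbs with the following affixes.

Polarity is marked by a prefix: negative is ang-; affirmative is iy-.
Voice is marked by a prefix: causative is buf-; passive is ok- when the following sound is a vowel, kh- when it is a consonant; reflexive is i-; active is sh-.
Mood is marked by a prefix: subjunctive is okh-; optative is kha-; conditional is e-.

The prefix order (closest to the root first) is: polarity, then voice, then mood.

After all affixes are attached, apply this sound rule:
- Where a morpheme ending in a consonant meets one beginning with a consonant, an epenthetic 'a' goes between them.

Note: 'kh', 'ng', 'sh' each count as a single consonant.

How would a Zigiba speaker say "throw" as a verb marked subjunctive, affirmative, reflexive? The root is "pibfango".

okhiiyapibfango

Attach polarity affirmative iy- → iypibfango.
Attach voice reflexive i- → iiypibfango.
Attach mood subjunctive okh- → okhiiypibfango.
Apply epenthesis: okhiiypibfango → okhiiyapibfango.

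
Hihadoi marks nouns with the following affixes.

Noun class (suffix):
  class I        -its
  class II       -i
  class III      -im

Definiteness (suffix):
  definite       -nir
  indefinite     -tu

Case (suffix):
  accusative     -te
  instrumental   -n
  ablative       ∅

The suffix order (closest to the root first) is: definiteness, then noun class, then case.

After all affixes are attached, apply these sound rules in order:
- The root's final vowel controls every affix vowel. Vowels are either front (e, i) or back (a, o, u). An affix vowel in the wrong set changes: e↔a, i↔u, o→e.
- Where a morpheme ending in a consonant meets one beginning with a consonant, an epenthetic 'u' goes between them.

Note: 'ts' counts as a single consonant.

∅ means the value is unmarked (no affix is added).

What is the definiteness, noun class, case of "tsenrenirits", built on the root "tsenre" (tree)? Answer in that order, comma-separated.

definite, class I, ablative

Segment: tsenre-nir-its.
definiteness: -nir → definite.
noun class: -its → class I.
case: ∅ → ablative.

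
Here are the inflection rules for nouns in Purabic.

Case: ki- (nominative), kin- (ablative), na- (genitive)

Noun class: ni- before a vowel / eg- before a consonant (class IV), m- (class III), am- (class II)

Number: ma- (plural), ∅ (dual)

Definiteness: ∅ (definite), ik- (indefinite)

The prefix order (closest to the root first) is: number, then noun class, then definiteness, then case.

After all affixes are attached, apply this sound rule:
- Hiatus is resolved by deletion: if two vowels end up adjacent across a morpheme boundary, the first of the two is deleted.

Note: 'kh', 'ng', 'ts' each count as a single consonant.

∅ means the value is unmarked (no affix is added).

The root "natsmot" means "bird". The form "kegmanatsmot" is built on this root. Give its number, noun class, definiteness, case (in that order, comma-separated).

Segment: ki-eg-ma-natsmot.
number: ma- → plural.
noun class: ni/eg- → class IV.
definiteness: ∅ → definite.
case: ki- → nominative.

plural, class IV, definite, nominative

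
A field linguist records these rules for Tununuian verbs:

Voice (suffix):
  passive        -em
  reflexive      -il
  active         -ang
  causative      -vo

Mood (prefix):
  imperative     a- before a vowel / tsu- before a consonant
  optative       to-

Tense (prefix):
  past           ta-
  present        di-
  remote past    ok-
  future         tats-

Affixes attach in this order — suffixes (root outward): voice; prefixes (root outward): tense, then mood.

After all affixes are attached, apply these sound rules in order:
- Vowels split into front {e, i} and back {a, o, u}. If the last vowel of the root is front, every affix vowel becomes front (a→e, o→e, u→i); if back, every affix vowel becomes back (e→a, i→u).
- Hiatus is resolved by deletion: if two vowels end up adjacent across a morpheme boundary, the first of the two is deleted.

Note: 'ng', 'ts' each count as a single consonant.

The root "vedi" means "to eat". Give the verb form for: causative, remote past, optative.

tekvedive

Attach tense remote past ok- → okvedi.
Attach voice causative -vo → okvedivo.
Attach mood optative to- → tookvedivo.
Apply vowel harmony: tookvedivo → teekvedive.
Apply vowel deletion: teekvedive → tekvedive.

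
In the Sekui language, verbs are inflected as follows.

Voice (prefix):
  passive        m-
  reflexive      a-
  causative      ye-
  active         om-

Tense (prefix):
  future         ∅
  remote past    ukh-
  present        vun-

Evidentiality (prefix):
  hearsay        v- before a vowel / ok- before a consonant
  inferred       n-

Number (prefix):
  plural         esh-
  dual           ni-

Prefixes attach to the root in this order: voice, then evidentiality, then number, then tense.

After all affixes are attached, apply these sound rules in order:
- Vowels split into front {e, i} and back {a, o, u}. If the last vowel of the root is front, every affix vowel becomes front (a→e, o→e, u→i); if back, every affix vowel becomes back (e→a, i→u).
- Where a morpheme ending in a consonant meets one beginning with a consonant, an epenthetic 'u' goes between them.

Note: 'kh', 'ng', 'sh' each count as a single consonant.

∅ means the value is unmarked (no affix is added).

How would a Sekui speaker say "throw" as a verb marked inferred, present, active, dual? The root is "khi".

vinuninemukhi

Attach voice active om- → omkhi.
Attach evidentiality inferred n- → nomkhi.
Attach number dual ni- → ninomkhi.
Attach tense present vun- → vunninomkhi.
Apply vowel harmony: vunninomkhi → vinninemkhi.
Apply epenthesis: vinninemkhi → vinuninemukhi.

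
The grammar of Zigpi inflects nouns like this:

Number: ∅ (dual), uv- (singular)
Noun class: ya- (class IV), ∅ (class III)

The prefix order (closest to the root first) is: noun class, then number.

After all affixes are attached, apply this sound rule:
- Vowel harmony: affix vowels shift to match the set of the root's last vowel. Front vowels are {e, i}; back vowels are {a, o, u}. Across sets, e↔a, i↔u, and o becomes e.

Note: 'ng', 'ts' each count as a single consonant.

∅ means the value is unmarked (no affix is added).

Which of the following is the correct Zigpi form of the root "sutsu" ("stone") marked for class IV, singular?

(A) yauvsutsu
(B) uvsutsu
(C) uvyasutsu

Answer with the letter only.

C

Attach noun class class IV ya- → yasutsu.
Attach number singular uv- → uvyasutsu.
Vowel harmony: no change.
So the correct form is uvyasutsu, option (C).
(B) uvsutsu is wrong: it uses class III instead of class IV for noun class.
(A) yauvsutsu is wrong: it has the affixes in the wrong order.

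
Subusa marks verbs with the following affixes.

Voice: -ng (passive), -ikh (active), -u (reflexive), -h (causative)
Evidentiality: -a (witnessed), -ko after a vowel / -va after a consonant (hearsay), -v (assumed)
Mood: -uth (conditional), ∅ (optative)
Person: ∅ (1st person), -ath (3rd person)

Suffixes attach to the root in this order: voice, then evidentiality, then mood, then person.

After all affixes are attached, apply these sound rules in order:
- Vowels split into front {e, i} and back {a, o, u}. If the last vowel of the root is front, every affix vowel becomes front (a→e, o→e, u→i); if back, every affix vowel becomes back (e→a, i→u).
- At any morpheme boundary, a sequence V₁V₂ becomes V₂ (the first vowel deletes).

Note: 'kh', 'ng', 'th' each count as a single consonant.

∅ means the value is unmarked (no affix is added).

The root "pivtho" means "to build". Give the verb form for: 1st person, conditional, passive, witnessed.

pivthonguth

Attach voice passive -ng → pivthong.
Attach evidentiality witnessed -a → pivthonga.
Attach mood conditional -uth → pivthongauth.
person = 1st person: zero marking, form stays pivthongauth.
Vowel harmony: no change.
Apply vowel deletion: pivthongauth → pivthonguth.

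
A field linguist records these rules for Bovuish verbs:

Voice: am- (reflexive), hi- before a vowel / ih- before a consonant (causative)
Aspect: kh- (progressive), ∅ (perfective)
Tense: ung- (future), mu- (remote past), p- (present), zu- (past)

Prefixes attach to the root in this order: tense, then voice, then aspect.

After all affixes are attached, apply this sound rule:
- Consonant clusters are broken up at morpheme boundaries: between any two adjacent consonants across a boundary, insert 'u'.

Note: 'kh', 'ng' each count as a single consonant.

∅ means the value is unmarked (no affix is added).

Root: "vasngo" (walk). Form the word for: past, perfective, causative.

ihuzuvasngo

Attach tense past zu- → zuvasngo.
Attach voice causative ih- (before consonant 'z') → ihzuvasngo.
aspect = perfective: zero marking, form stays ihzuvasngo.
Apply epenthesis: ihzuvasngo → ihuzuvasngo.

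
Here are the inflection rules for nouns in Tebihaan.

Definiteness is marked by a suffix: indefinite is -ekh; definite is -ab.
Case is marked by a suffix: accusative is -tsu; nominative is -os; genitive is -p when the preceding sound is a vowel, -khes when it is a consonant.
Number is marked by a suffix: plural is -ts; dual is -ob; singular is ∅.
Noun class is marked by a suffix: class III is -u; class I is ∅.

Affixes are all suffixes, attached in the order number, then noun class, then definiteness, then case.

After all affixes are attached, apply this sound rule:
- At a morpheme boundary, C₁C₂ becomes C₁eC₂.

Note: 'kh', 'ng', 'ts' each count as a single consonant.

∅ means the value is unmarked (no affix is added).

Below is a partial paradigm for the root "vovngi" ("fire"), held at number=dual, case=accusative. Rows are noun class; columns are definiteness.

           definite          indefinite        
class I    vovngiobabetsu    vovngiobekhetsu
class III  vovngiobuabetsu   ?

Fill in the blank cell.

Attach number dual -ob → vovngiob.
Attach noun class class III -u → vovngiobu.
Attach definiteness indefinite -ekh → vovngiobuekh.
Attach case accusative -tsu → vovngiobuekhtsu.
Apply epenthesis: vovngiobuekhtsu → vovngiobuekhetsu.

vovngiobuekhetsu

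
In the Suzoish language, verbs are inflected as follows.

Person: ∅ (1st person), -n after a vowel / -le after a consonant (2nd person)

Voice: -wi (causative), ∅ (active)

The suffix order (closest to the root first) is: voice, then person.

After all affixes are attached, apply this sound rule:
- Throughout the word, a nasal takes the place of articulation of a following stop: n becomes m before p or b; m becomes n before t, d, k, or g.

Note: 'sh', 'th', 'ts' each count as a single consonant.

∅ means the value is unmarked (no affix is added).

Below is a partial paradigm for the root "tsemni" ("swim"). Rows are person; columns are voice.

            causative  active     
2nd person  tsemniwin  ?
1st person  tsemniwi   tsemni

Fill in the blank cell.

tsemnin

voice = active: zero marking, form stays tsemni.
Attach person 2nd person -n (after vowel 'i') → tsemnin.
Nasal assimilation: no change.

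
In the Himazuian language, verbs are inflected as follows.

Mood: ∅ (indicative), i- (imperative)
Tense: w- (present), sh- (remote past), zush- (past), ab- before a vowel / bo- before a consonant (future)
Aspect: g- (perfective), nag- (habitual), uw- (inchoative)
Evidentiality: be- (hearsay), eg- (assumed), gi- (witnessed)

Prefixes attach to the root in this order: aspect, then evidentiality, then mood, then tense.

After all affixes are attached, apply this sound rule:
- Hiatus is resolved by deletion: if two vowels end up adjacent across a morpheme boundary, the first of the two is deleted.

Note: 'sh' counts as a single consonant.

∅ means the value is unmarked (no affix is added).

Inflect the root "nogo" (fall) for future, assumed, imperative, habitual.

Attach aspect habitual nag- → nagnogo.
Attach evidentiality assumed eg- → egnagnogo.
Attach mood imperative i- → iegnagnogo.
Attach tense future ab- (before vowel 'i') → abiegnagnogo.
Apply vowel deletion: abiegnagnogo → abegnagnogo.

abegnagnogo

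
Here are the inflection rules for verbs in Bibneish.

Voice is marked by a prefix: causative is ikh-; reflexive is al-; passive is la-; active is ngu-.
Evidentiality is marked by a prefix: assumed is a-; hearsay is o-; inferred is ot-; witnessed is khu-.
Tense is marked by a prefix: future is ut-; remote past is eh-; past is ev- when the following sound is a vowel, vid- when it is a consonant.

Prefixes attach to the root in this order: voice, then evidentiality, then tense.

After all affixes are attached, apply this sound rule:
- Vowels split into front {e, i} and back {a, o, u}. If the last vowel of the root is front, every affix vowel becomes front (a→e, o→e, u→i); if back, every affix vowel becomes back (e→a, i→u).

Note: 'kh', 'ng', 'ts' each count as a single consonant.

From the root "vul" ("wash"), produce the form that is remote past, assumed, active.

ahanguvul

Attach voice active ngu- → nguvul.
Attach evidentiality assumed a- → anguvul.
Attach tense remote past eh- → ehanguvul.
Apply vowel harmony: ehanguvul → ahanguvul.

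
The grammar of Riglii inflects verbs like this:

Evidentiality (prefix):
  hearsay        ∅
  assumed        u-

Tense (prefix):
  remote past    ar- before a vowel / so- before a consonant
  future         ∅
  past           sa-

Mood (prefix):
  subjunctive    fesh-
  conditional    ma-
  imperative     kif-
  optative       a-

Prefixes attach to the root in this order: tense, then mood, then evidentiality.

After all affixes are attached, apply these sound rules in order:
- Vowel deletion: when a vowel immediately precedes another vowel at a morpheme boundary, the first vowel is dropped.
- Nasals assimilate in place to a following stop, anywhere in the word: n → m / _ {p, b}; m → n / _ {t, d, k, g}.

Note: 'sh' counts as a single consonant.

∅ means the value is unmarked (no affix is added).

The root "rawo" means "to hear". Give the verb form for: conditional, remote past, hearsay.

masorawo

Attach tense remote past so- (before consonant 'r') → sorawo.
Attach mood conditional ma- → masorawo.
evidentiality = hearsay: zero marking, form stays masorawo.
Vowel deletion: no change.
Nasal assimilation: no change.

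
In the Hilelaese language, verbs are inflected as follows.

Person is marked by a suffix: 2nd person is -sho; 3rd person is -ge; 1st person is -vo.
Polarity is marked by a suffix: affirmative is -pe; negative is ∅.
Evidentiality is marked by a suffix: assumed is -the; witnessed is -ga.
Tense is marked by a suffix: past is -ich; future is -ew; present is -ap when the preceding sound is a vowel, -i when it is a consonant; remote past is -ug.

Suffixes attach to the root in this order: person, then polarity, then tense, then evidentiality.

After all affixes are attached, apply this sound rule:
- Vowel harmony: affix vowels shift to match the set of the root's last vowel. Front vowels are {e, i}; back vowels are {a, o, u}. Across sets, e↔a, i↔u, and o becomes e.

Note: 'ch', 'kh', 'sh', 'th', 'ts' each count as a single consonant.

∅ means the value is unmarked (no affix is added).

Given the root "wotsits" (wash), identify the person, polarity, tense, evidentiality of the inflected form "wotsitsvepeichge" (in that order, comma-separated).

Segment: wotsits-vo-pe-ich-ga.
person: -vo → 1st person.
polarity: -pe → affirmative.
tense: -ich → past.
evidentiality: -ga → witnessed.

1st person, affirmative, past, witnessed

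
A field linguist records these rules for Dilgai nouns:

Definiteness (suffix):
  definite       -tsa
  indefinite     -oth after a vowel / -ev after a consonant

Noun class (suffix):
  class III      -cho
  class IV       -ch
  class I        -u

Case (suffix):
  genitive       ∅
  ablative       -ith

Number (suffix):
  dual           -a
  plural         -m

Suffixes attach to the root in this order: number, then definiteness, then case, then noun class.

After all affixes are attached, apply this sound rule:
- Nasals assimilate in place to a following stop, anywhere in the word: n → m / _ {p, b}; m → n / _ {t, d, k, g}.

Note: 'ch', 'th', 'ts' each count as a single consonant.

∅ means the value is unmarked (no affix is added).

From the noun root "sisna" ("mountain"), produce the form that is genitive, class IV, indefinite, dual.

Attach number dual -a → sisnaa.
Attach definiteness indefinite -oth (after vowel 'a') → sisnaaoth.
case = genitive: zero marking, form stays sisnaaoth.
Attach noun class class IV -ch → sisnaaothch.
Nasal assimilation: no change.

sisnaaothch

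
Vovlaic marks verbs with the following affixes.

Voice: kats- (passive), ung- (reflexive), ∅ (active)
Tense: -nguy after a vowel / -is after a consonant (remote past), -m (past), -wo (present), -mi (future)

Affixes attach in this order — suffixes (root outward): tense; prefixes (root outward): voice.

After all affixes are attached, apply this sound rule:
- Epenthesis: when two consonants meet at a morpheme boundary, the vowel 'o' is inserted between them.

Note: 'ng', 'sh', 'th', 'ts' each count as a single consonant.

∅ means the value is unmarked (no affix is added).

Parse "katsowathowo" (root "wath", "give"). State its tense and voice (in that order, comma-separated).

present, passive

Segment: kats-wath-wo.
tense: -wo → present.
voice: kats- → passive.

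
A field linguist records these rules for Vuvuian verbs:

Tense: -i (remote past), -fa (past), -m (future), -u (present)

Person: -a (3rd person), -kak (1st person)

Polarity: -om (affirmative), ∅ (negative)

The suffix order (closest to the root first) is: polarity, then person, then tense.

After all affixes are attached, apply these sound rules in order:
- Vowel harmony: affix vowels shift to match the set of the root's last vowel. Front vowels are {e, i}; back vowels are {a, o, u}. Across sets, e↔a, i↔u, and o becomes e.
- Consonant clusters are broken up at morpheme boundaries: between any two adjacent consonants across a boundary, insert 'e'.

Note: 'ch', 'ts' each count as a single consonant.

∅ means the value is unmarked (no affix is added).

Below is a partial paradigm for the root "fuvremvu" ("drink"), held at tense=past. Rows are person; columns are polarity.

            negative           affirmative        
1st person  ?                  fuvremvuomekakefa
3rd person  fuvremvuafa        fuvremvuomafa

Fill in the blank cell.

polarity = negative: zero marking, form stays fuvremvu.
Attach person 1st person -kak → fuvremvukak.
Attach tense past -fa → fuvremvukakfa.
Vowel harmony: no change.
Apply epenthesis: fuvremvukakfa → fuvremvukakefa.

fuvremvukakefa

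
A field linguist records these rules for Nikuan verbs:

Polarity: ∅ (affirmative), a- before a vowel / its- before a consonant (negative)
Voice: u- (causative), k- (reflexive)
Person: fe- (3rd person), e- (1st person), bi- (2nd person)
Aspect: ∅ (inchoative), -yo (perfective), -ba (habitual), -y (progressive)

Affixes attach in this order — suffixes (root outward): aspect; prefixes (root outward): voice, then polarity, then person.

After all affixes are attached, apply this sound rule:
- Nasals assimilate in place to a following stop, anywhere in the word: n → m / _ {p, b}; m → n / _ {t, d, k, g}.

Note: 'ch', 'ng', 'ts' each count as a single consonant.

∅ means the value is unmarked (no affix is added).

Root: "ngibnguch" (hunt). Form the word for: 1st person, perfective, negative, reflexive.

Attach aspect perfective -yo → ngibnguchyo.
Attach voice reflexive k- → kngibnguchyo.
Attach polarity negative its- (before consonant 'k') → itskngibnguchyo.
Attach person 1st person e- → eitskngibnguchyo.
Nasal assimilation: no change.

eitskngibnguchyo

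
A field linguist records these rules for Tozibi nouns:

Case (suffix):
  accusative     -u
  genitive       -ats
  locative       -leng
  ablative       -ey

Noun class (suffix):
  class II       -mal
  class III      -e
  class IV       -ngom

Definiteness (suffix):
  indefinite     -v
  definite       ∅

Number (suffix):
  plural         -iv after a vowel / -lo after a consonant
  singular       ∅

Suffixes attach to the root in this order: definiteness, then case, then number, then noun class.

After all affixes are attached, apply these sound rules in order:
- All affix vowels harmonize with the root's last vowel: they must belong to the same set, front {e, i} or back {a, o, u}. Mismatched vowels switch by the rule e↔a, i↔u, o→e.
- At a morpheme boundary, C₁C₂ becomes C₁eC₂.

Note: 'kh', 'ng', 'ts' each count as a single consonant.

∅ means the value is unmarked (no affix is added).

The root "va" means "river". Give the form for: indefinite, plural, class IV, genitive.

vavatselongom

Attach definiteness indefinite -v → vav.
Attach case genitive -ats → vavats.
Attach number plural -lo (after consonant 'ts') → vavatslo.
Attach noun class class IV -ngom → vavatslongom.
Vowel harmony: no change.
Apply epenthesis: vavatslongom → vavatselongom.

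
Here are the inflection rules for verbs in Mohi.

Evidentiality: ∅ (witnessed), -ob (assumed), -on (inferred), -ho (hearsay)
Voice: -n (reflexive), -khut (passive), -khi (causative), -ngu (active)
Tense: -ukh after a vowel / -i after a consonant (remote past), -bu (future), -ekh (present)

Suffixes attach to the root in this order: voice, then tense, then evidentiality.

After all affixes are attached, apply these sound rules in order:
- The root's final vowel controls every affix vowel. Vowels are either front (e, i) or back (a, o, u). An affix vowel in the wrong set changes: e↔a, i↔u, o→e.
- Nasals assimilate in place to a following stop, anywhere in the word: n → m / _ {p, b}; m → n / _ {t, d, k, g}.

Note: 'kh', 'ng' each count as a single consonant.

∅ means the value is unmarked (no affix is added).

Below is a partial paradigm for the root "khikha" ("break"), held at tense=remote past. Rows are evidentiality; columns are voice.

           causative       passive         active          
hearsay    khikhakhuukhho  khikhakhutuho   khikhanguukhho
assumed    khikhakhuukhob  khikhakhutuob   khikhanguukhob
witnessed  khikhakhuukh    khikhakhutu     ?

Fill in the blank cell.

khikhanguukh

Attach voice active -ngu → khikhangu.
Attach tense remote past -ukh (after vowel 'u') → khikhanguukh.
evidentiality = witnessed: zero marking, form stays khikhanguukh.
Vowel harmony: no change.
Nasal assimilation: no change.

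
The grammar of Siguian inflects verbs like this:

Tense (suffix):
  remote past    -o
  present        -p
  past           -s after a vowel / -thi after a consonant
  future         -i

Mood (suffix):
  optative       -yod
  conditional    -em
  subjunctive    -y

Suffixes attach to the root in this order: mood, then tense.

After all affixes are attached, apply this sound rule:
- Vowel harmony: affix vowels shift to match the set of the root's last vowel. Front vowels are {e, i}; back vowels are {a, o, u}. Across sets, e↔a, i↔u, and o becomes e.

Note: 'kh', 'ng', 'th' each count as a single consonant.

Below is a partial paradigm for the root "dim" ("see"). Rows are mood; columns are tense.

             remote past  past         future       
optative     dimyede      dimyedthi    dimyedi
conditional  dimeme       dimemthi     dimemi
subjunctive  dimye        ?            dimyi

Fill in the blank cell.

Attach mood subjunctive -y → dimy.
Attach tense past -thi (after consonant 'y') → dimythi.
Vowel harmony: no change.

dimythi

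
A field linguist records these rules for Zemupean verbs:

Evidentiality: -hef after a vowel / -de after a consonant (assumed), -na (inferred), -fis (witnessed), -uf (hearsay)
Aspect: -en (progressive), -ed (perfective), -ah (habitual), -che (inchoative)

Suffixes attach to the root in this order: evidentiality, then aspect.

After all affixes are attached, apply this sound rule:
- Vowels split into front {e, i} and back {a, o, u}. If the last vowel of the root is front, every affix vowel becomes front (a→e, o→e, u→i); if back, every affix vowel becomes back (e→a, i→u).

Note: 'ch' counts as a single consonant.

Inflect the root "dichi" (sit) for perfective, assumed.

dichihefed

Attach evidentiality assumed -hef (after vowel 'i') → dichihef.
Attach aspect perfective -ed → dichihefed.
Vowel harmony: no change.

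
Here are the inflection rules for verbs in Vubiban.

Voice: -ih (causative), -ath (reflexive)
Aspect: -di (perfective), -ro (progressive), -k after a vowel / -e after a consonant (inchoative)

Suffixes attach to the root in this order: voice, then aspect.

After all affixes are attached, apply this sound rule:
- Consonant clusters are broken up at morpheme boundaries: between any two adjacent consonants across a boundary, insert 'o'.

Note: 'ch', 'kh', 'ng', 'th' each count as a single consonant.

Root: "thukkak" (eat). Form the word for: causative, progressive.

Attach voice causative -ih → thukkakih.
Attach aspect progressive -ro → thukkakihro.
Apply epenthesis: thukkakihro → thukkakihoro.

thukkakihoro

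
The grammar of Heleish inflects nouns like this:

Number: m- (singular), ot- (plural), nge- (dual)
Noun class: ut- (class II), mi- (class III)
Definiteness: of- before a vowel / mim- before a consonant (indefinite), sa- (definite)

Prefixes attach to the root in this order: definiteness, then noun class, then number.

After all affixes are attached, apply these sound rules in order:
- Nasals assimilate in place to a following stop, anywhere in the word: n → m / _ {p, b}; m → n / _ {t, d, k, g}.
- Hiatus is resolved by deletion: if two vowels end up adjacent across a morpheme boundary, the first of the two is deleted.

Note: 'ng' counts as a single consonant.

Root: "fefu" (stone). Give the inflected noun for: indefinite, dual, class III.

ngemimimfefu

Attach definiteness indefinite mim- (before consonant 'f') → mimfefu.
Attach noun class class III mi- → mimimfefu.
Attach number dual nge- → ngemimimfefu.
Nasal assimilation: no change.
Vowel deletion: no change.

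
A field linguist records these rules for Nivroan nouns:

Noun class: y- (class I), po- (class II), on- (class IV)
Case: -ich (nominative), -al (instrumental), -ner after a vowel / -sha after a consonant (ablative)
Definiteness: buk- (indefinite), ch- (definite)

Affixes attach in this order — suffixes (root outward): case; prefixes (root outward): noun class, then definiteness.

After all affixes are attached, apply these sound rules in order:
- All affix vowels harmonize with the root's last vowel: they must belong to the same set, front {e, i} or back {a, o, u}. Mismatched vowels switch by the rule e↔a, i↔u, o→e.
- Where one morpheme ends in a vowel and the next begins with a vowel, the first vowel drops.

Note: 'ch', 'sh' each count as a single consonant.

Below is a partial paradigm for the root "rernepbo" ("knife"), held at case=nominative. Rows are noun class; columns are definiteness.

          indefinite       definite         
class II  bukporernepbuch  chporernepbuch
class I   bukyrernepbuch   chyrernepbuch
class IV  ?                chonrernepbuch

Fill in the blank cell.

Attach case nominative -ich → rernepboich.
Attach noun class class IV on- → onrernepboich.
Attach definiteness indefinite buk- → bukonrernepboich.
Apply vowel harmony: bukonrernepboich → bukonrernepbouch.
Apply vowel deletion: bukonrernepbouch → bukonrernepbuch.

bukonrernepbuch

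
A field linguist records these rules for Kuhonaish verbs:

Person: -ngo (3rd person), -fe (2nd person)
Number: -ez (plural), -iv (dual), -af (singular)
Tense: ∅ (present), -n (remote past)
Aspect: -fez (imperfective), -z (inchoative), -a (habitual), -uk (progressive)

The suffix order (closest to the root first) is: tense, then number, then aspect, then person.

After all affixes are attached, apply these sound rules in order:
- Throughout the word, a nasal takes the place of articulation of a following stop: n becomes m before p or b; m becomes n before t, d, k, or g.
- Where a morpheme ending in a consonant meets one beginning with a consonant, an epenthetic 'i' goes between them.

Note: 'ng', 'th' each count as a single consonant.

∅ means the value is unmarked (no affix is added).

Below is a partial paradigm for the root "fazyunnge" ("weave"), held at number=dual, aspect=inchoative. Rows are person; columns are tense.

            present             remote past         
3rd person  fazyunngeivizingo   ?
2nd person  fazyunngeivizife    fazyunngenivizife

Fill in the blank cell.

Attach tense remote past -n → fazyunngen.
Attach number dual -iv → fazyunngeniv.
Attach aspect inchoative -z → fazyunngenivz.
Attach person 3rd person -ngo → fazyunngenivzngo.
Nasal assimilation: no change.
Apply epenthesis: fazyunngenivzngo → fazyunngenivizingo.

fazyunngenivizingo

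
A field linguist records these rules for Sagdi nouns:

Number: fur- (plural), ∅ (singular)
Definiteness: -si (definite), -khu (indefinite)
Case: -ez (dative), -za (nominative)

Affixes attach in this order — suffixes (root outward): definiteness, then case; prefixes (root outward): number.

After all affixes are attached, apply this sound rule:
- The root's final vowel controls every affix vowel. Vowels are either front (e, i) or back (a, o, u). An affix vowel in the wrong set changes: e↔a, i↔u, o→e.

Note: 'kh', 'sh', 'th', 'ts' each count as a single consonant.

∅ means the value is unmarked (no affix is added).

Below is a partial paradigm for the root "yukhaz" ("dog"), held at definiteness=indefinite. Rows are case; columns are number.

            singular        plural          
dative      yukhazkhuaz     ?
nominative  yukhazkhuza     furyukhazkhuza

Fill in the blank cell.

furyukhazkhuaz

Attach definiteness indefinite -khu → yukhazkhu.
Attach case dative -ez → yukhazkhuez.
Attach number plural fur- → furyukhazkhuez.
Apply vowel harmony: furyukhazkhuez → furyukhazkhuaz.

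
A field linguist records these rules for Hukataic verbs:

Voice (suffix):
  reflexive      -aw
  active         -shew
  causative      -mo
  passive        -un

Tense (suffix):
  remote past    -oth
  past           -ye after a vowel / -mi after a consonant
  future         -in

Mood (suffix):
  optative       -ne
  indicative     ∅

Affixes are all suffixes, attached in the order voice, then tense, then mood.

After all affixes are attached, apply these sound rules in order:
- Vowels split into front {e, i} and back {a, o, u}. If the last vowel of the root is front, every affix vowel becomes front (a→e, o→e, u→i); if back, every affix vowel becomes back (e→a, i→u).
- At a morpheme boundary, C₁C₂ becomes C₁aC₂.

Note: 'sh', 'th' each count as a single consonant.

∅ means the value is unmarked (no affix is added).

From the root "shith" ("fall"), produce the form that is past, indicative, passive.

shithinami

Attach voice passive -un → shithun.
Attach tense past -mi (after consonant 'n') → shithunmi.
mood = indicative: zero marking, form stays shithunmi.
Apply vowel harmony: shithunmi → shithinmi.
Apply epenthesis: shithinmi → shithinami.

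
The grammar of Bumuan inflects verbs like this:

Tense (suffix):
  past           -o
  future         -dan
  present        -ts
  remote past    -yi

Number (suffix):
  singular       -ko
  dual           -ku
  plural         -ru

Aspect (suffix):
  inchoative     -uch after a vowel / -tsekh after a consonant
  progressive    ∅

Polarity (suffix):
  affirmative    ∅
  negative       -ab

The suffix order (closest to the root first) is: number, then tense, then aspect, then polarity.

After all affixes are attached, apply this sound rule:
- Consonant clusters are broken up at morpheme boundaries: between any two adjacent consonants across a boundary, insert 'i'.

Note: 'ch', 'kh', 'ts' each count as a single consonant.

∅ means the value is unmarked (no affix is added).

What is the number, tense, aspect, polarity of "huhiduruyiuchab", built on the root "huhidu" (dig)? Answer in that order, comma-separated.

Segment: huhidu-ru-yi-uch-ab.
number: -ru → plural.
tense: -yi → remote past.
aspect: -uch/tsekh → inchoative.
polarity: -ab → negative.

plural, remote past, inchoative, negative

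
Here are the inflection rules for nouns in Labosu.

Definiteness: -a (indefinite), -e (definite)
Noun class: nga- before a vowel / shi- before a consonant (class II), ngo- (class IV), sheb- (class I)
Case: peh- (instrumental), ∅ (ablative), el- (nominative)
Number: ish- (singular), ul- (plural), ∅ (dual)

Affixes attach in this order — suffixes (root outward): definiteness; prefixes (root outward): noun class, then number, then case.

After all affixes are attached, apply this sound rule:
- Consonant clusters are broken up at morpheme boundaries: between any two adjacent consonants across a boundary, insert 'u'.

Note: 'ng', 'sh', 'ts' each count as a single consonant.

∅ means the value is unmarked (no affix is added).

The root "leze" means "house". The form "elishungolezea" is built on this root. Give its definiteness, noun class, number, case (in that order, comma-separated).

Segment: el-ish-ngo-leze-a.
definiteness: -a → indefinite.
noun class: ngo- → class IV.
number: ish- → singular.
case: el- → nominative.

indefinite, class IV, singular, nominative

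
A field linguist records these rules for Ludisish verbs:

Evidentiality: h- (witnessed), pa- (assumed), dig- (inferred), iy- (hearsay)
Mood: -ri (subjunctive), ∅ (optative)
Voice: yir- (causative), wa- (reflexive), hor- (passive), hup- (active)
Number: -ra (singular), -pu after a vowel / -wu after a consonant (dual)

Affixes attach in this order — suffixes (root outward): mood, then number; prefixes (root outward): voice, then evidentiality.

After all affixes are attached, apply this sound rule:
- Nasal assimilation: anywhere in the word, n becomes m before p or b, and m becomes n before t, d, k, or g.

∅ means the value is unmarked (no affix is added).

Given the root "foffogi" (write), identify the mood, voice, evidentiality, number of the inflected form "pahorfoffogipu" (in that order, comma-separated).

optative, passive, assumed, dual

Segment: pa-hor-foffogi-pu.
mood: ∅ → optative.
voice: hor- → passive.
evidentiality: pa- → assumed.
number: -pu/wu → dual.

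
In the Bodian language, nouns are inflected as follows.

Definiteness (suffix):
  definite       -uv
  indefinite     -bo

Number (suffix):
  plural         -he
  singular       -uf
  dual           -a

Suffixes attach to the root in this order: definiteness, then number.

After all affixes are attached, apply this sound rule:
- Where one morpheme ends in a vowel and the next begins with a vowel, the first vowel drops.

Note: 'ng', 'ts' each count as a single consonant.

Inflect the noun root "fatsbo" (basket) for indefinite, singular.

fatsbobuf

Attach definiteness indefinite -bo → fatsbobo.
Attach number singular -uf → fatsbobouf.
Apply vowel deletion: fatsbobouf → fatsbobuf.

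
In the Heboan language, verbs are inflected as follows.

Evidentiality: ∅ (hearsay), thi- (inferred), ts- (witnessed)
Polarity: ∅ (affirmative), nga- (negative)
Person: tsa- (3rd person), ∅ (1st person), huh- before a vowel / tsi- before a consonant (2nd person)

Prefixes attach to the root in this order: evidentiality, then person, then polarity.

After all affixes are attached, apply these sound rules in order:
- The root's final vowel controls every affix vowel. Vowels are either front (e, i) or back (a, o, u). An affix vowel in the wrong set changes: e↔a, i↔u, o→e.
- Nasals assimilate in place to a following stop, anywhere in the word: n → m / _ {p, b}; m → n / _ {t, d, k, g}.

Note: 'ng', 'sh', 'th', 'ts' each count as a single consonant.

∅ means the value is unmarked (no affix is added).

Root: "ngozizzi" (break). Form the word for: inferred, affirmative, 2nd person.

tsithingozizzi

Attach evidentiality inferred thi- → thingozizzi.
Attach person 2nd person tsi- (before consonant 'th') → tsithingozizzi.
polarity = affirmative: zero marking, form stays tsithingozizzi.
Vowel harmony: no change.
Nasal assimilation: no change.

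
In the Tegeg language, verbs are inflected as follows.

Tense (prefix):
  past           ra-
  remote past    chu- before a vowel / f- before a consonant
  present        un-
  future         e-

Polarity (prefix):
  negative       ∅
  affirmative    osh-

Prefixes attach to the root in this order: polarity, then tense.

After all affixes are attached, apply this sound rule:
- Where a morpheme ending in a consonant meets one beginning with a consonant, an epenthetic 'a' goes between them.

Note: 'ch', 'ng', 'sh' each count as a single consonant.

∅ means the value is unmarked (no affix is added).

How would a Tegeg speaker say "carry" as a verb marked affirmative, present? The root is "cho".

unoshacho

Attach polarity affirmative osh- → oshcho.
Attach tense present un- → unoshcho.
Apply epenthesis: unoshcho → unoshacho.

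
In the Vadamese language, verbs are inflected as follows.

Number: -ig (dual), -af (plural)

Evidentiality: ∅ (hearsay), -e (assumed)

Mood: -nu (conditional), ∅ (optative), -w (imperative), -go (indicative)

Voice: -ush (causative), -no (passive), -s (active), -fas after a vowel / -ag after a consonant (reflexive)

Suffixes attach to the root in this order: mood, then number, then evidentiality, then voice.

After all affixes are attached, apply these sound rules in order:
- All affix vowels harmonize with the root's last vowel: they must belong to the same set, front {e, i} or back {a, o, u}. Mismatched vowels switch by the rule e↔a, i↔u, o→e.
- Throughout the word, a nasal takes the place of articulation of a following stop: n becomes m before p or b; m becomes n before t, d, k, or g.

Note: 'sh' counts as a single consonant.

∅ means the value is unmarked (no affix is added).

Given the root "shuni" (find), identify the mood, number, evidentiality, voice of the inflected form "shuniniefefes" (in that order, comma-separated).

Segment: shuni-nu-af-e-fas.
mood: -nu → conditional.
number: -af → plural.
evidentiality: -e → assumed.
voice: -fas/ag → reflexive.

conditional, plural, assumed, reflexive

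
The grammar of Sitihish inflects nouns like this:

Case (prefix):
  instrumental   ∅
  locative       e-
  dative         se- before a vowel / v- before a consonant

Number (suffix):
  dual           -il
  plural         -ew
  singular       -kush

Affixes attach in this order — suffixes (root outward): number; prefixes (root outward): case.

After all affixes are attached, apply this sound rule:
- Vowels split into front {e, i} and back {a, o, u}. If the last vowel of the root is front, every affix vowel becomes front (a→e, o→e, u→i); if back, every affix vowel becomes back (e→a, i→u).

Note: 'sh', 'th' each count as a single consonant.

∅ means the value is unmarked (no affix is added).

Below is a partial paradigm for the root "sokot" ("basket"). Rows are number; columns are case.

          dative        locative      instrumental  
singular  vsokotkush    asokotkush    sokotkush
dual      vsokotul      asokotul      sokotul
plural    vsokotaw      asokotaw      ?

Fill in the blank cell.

sokotaw

case = instrumental: zero marking, form stays sokot.
Attach number plural -ew → sokotew.
Apply vowel harmony: sokotew → sokotaw.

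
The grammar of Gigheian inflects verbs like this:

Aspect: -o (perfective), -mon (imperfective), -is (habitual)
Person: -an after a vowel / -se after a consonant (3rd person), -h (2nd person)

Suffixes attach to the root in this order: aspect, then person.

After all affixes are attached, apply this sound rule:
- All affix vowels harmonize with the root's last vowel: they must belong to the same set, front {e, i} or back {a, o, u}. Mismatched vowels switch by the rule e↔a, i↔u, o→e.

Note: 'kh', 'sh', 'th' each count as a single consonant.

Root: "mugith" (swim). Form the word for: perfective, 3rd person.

Attach aspect perfective -o → mugitho.
Attach person 3rd person -an (after vowel 'o') → mugithoan.
Apply vowel harmony: mugithoan → mugitheen.

mugitheen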